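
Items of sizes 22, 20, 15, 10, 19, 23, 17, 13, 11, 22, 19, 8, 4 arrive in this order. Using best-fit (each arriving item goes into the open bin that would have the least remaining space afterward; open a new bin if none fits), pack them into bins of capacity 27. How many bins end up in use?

  22 → bin 1 (new)  [load 22/27]
  20 → bin 2 (new)  [load 20/27]
  15 → bin 3 (new)  [load 15/27]
  10 → bin 3  [load 25/27]
  19 → bin 4 (new)  [load 19/27]
  23 → bin 5 (new)  [load 23/27]
  17 → bin 6 (new)  [load 17/27]
  13 → bin 7 (new)  [load 13/27]
  11 → bin 7  [load 24/27]
  22 → bin 8 (new)  [load 22/27]
  19 → bin 9 (new)  [load 19/27]
  8 → bin 4  [load 27/27]
  4 → bin 5  [load 27/27]
9 bins opened.

9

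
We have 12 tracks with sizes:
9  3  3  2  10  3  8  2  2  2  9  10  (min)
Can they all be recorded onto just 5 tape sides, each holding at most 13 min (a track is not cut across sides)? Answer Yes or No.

Yes

A valid assignment using 5 tape sides:
  side 1: 10 + 3 = 13
  side 2: 10 + 3 = 13
  side 3: 9 + 3 = 12
  side 4: 9 + 2 + 2 = 13
  side 5: 8 + 2 + 2 = 12
Every load is within 13 min, so 5 tape sides suffice.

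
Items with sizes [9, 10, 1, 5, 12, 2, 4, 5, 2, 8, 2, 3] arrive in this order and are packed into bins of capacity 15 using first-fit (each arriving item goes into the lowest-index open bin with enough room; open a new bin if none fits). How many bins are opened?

5

  9 → bin 1 (new)  [load 9/15]
  10 → bin 2 (new)  [load 10/15]
  1 → bin 1  [load 10/15]
  5 → bin 1  [load 15/15]
  12 → bin 3 (new)  [load 12/15]
  2 → bin 2  [load 12/15]
  4 → bin 4 (new)  [load 4/15]
  5 → bin 4  [load 9/15]
  2 → bin 2  [load 14/15]
  8 → bin 5 (new)  [load 8/15]
  2 → bin 3  [load 14/15]
  3 → bin 4  [load 12/15]
5 bins opened.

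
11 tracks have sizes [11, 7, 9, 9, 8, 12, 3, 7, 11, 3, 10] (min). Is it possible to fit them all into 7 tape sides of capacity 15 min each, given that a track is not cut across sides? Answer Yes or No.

No

Total = 90 min; ⌈90/15⌉ = 6.
7 tracks each exceed half the capacity and cannot share a side, forcing at least 7 tape sides.
The bound of 7 does not rule out 7, but exhaustive search shows no assignment into 7 tape sides of capacity 15 min exists — the minimum is 8.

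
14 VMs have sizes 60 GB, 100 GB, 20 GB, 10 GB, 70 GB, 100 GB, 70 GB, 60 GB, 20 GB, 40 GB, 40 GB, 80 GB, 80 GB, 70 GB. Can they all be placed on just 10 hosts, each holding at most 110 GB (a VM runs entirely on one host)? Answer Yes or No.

Yes

A valid assignment using 9 hosts:
  host 1: 100 + 10 = 110
  host 2: 100 = 100
  host 3: 80 + 20 = 100
  host 4: 80 + 20 = 100
  host 5: 70 + 40 = 110
  host 6: 70 + 40 = 110
  host 7: 70 = 70
  host 8: 60 = 60
  host 9: 60 = 60
That uses only 9 ≤ 10, so 10 hosts are enough.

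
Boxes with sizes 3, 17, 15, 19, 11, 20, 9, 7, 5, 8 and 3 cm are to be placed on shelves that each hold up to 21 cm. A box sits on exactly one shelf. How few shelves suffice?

Total = 20 + 19 + 17 + 15 + 11 + 9 + 8 + 7 + 5 + 3 + 3 = 117 cm.
Lower bound: ⌈117/21⌉ = 6 shelves.
A packing using 6 shelves:
  shelf 1: 20 = 20
  shelf 2: 19 = 19
  shelf 3: 17 + 3 = 20
  shelf 4: 15 + 5 = 20
  shelf 5: 11 + 9 = 20
  shelf 6: 8 + 7 + 3 = 18
This matches the lower bound, so 6 is optimal.

6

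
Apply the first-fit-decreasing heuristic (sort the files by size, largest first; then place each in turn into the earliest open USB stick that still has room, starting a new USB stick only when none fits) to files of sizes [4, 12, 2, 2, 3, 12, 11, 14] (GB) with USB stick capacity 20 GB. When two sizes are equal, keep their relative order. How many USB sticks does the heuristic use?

Sorted descending: 14, 12, 12, 11, 4, 3, 2, 2.
  14 → USB stick 1 (new)  [load 14/20]
  12 → USB stick 2 (new)  [load 12/20]
  12 → USB stick 3 (new)  [load 12/20]
  11 → USB stick 4 (new)  [load 11/20]
  4 → USB stick 1  [load 18/20]
  3 → USB stick 2  [load 15/20]
  2 → USB stick 1  [load 20/20]
  2 → USB stick 2  [load 17/20]
4 USB sticks opened.

4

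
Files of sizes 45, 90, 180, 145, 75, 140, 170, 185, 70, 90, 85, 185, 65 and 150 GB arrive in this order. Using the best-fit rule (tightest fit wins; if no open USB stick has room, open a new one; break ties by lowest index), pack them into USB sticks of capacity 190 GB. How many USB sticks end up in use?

  45 → USB stick 1 (new)  [load 45/190]
  90 → USB stick 1  [load 135/190]
  180 → USB stick 2 (new)  [load 180/190]
  145 → USB stick 3 (new)  [load 145/190]
  75 → USB stick 4 (new)  [load 75/190]
  140 → USB stick 5 (new)  [load 140/190]
  170 → USB stick 6 (new)  [load 170/190]
  185 → USB stick 7 (new)  [load 185/190]
  70 → USB stick 4  [load 145/190]
  90 → USB stick 8 (new)  [load 90/190]
  85 → USB stick 8  [load 175/190]
  185 → USB stick 9 (new)  [load 185/190]
  65 → USB stick 10 (new)  [load 65/190]
  150 → USB stick 11 (new)  [load 150/190]
11 USB sticks opened.

11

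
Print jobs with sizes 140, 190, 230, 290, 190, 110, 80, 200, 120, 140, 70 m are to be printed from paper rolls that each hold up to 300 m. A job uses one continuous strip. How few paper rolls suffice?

Total = 290 + 230 + 200 + 190 + 190 + 140 + 140 + 120 + 110 + 80 + 70 = 1760 m.
Lower bound: ⌈1760/300⌉ = 6 paper rolls.
A packing using 7 paper rolls:
  roll 1: 290 = 290
  roll 2: 230 + 70 = 300
  roll 3: 200 + 80 = 280
  roll 4: 190 + 110 = 300
  roll 5: 190 = 190
  roll 6: 140 + 140 = 280
  roll 7: 120 = 120
No arrangement into 6 paper rolls stays within capacity, so 7 is optimal.

7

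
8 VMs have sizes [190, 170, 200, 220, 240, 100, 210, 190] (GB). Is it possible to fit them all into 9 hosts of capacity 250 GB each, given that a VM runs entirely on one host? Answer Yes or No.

Yes

A valid assignment using 8 hosts:
  host 1: 240 = 240
  host 2: 220 = 220
  host 3: 210 = 210
  host 4: 200 = 200
  host 5: 190 = 190
  host 6: 190 = 190
  host 7: 170 = 170
  host 8: 100 = 100
That uses only 8 ≤ 9, so 9 hosts are enough.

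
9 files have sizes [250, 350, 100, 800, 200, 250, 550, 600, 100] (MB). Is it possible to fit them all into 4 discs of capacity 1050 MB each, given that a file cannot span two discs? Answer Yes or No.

A valid assignment using 4 discs:
  disc 1: 800 + 250 = 1050
  disc 2: 600 + 350 + 100 = 1050
  disc 3: 550 + 250 + 200 = 1000
  disc 4: 100 = 100
Every load is within 1050 MB, so 4 discs suffice.

Yes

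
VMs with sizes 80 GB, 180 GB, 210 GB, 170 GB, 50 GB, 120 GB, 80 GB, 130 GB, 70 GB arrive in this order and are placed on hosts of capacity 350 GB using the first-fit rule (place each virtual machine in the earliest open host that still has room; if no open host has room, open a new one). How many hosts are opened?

  80 → host 1 (new)  [load 80/350]
  180 → host 1  [load 260/350]
  210 → host 2 (new)  [load 210/350]
  170 → host 3 (new)  [load 170/350]
  50 → host 1  [load 310/350]
  120 → host 2  [load 330/350]
  80 → host 3  [load 250/350]
  130 → host 4 (new)  [load 130/350]
  70 → host 3  [load 320/350]
4 hosts opened.

4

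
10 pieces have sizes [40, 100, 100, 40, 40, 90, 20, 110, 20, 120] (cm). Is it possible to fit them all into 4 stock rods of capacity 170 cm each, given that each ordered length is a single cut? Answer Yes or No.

No

Total = 680 cm; ⌈680/170⌉ = 4.
5 pieces each exceed half the capacity and cannot share a stock rod, forcing at least 5 stock rods.
At least 5 stock rods are required, but only 4 are allowed.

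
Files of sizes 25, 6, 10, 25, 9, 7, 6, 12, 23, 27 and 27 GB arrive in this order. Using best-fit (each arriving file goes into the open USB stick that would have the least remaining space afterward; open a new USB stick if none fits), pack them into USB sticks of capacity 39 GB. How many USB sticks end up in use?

  25 → USB stick 1 (new)  [load 25/39]
  6 → USB stick 1  [load 31/39]
  10 → USB stick 2 (new)  [load 10/39]
  25 → USB stick 2  [load 35/39]
  9 → USB stick 3 (new)  [load 9/39]
  7 → USB stick 1  [load 38/39]
  6 → USB stick 3  [load 15/39]
  12 → USB stick 3  [load 27/39]
  23 → USB stick 4 (new)  [load 23/39]
  27 → USB stick 5 (new)  [load 27/39]
  27 → USB stick 6 (new)  [load 27/39]
6 USB sticks opened.

6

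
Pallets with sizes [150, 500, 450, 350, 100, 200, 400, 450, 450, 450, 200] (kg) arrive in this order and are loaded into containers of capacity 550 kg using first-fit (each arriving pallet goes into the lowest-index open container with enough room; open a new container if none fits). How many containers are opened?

  150 → container 1 (new)  [load 150/550]
  500 → container 2 (new)  [load 500/550]
  450 → container 3 (new)  [load 450/550]
  350 → container 1  [load 500/550]
  100 → container 3  [load 550/550]
  200 → container 4 (new)  [load 200/550]
  400 → container 5 (new)  [load 400/550]
  450 → container 6 (new)  [load 450/550]
  450 → container 7 (new)  [load 450/550]
  450 → container 8 (new)  [load 450/550]
  200 → container 4  [load 400/550]
8 containers opened.

8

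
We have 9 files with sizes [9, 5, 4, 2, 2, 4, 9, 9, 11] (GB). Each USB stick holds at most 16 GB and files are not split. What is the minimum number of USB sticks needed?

4

Total = 11 + 9 + 9 + 9 + 5 + 4 + 4 + 2 + 2 = 55 GB.
Lower bound: ⌈55/16⌉ = 4 USB sticks.
A packing using 4 USB sticks:
  USB stick 1: 11 + 5 = 16
  USB stick 2: 9 + 4 + 2 = 15
  USB stick 3: 9 + 4 + 2 = 15
  USB stick 4: 9 = 9
This matches the lower bound, so 4 is optimal.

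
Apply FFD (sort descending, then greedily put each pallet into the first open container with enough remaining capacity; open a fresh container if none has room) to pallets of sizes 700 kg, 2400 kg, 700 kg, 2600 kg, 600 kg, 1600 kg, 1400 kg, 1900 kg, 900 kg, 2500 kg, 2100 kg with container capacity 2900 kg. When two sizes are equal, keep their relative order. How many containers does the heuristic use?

7

Sorted descending: 2600, 2500, 2400, 2100, 1900, 1600, 1400, 900, 700, 700, 600.
  2600 → container 1 (new)  [load 2600/2900]
  2500 → container 2 (new)  [load 2500/2900]
  2400 → container 3 (new)  [load 2400/2900]
  2100 → container 4 (new)  [load 2100/2900]
  1900 → container 5 (new)  [load 1900/2900]
  1600 → container 6 (new)  [load 1600/2900]
  1400 → container 7 (new)  [load 1400/2900]
  900 → container 5  [load 2800/2900]
  700 → container 4  [load 2800/2900]
  700 → container 6  [load 2300/2900]
  600 → container 6  [load 2900/2900]
7 containers opened.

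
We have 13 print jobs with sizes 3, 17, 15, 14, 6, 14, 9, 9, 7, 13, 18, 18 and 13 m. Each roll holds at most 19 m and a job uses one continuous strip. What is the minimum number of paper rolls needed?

10

Total = 18 + 18 + 17 + 15 + 14 + 14 + 13 + 13 + 9 + 9 + 7 + 6 + 3 = 156 m.
Lower bound: ⌈156/19⌉ = 9 paper rolls.
A packing using 10 paper rolls:
  roll 1: 18 = 18
  roll 2: 18 = 18
  roll 3: 17 = 17
  roll 4: 15 + 3 = 18
  roll 5: 14 = 14
  roll 6: 14 = 14
  roll 7: 13 + 6 = 19
  roll 8: 13 = 13
  roll 9: 9 + 9 = 18
  roll 10: 7 = 7
No arrangement into 9 paper rolls stays within capacity, so 10 is optimal.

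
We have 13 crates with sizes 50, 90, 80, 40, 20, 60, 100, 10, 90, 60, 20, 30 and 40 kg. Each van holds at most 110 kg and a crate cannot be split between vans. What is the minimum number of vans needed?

7

Total = 100 + 90 + 90 + 80 + 60 + 60 + 50 + 40 + 40 + 30 + 20 + 20 + 10 = 690 kg.
Lower bound: ⌈690/110⌉ = 7 vans.
A packing using 7 vans:
  van 1: 100 + 10 = 110
  van 2: 90 + 20 = 110
  van 3: 90 + 20 = 110
  van 4: 80 + 30 = 110
  van 5: 60 + 50 = 110
  van 6: 60 + 40 = 100
  van 7: 40 = 40
This matches the lower bound, so 7 is optimal.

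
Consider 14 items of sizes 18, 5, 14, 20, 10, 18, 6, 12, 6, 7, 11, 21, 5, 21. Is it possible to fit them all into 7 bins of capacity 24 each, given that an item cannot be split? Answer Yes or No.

Total = 174; ⌈174/24⌉ = 8.
At least 8 bins are required, but only 7 are allowed.

No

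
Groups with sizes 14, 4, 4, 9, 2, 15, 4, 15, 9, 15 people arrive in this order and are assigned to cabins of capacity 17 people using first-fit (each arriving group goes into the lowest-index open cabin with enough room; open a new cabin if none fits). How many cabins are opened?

  14 → cabin 1 (new)  [load 14/17]
  4 → cabin 2 (new)  [load 4/17]
  4 → cabin 2  [load 8/17]
  9 → cabin 2  [load 17/17]
  2 → cabin 1  [load 16/17]
  15 → cabin 3 (new)  [load 15/17]
  4 → cabin 4 (new)  [load 4/17]
  15 → cabin 5 (new)  [load 15/17]
  9 → cabin 4  [load 13/17]
  15 → cabin 6 (new)  [load 15/17]
6 cabins opened.

6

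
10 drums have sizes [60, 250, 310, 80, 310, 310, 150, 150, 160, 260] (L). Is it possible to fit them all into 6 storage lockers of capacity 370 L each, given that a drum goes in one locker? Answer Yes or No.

Total = 2040 L; ⌈2040/370⌉ = 6.
The bound of 6 does not rule out 6, but exhaustive search shows no assignment into 6 storage lockers of capacity 370 L exists — the minimum is 7.

No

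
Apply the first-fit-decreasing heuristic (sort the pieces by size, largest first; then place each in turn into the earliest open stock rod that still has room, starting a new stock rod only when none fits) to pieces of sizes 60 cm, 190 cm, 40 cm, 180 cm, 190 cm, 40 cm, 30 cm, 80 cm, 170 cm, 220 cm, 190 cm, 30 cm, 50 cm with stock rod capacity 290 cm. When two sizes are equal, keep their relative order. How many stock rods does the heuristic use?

Sorted descending: 220, 190, 190, 190, 180, 170, 80, 60, 50, 40, 40, 30, 30.
  220 → stock rod 1 (new)  [load 220/290]
  190 → stock rod 2 (new)  [load 190/290]
  190 → stock rod 3 (new)  [load 190/290]
  190 → stock rod 4 (new)  [load 190/290]
  180 → stock rod 5 (new)  [load 180/290]
  170 → stock rod 6 (new)  [load 170/290]
  80 → stock rod 2  [load 270/290]
  60 → stock rod 1  [load 280/290]
  50 → stock rod 3  [load 240/290]
  40 → stock rod 3  [load 280/290]
  40 → stock rod 4  [load 230/290]
  30 → stock rod 4  [load 260/290]
  30 → stock rod 4  [load 290/290]
6 stock rods opened.

6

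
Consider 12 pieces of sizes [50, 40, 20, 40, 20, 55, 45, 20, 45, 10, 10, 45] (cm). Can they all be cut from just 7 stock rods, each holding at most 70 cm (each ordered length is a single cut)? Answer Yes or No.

Yes

A valid assignment using 7 stock rods:
  stock rod 1: 55 + 10 = 65
  stock rod 2: 50 + 20 = 70
  stock rod 3: 45 + 20 = 65
  stock rod 4: 45 + 20 = 65
  stock rod 5: 45 + 10 = 55
  stock rod 6: 40 = 40
  stock rod 7: 40 = 40
Every load is within 70 cm, so 7 stock rods suffice.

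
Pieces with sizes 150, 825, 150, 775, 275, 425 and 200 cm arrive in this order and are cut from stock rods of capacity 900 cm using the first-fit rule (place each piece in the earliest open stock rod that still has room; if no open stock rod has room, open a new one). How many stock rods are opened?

4

  150 → stock rod 1 (new)  [load 150/900]
  825 → stock rod 2 (new)  [load 825/900]
  150 → stock rod 1  [load 300/900]
  775 → stock rod 3 (new)  [load 775/900]
  275 → stock rod 1  [load 575/900]
  425 → stock rod 4 (new)  [load 425/900]
  200 → stock rod 1  [load 775/900]
4 stock rods opened.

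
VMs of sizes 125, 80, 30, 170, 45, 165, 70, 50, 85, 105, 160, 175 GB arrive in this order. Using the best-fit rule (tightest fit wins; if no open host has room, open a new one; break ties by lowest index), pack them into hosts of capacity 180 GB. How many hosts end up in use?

  125 → host 1 (new)  [load 125/180]
  80 → host 2 (new)  [load 80/180]
  30 → host 1  [load 155/180]
  170 → host 3 (new)  [load 170/180]
  45 → host 2  [load 125/180]
  165 → host 4 (new)  [load 165/180]
  70 → host 5 (new)  [load 70/180]
  50 → host 2  [load 175/180]
  85 → host 5  [load 155/180]
  105 → host 6 (new)  [load 105/180]
  160 → host 7 (new)  [load 160/180]
  175 → host 8 (new)  [load 175/180]
8 hosts opened.

8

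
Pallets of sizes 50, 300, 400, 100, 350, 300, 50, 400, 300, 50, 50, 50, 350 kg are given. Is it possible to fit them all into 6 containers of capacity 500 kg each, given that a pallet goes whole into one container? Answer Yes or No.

No

Total = 2750 kg; ⌈2750/500⌉ = 6.
7 pallets each exceed half the capacity and cannot share a container, forcing at least 7 containers.
At least 7 containers are required, but only 6 are allowed.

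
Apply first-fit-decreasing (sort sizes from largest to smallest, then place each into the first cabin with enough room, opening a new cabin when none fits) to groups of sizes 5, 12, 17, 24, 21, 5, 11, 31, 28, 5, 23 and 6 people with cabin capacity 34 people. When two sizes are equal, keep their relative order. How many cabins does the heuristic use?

Sorted descending: 31, 28, 24, 23, 21, 17, 12, 11, 6, 5, 5, 5.
  31 → cabin 1 (new)  [load 31/34]
  28 → cabin 2 (new)  [load 28/34]
  24 → cabin 3 (new)  [load 24/34]
  23 → cabin 4 (new)  [load 23/34]
  21 → cabin 5 (new)  [load 21/34]
  17 → cabin 6 (new)  [load 17/34]
  12 → cabin 5  [load 33/34]
  11 → cabin 4  [load 34/34]
  6 → cabin 2  [load 34/34]
  5 → cabin 3  [load 29/34]
  5 → cabin 3  [load 34/34]
  5 → cabin 6  [load 22/34]
6 cabins opened.

6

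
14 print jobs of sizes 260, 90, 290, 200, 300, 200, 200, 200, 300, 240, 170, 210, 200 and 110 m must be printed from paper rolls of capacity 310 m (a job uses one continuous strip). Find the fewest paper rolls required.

12

Total = 300 + 300 + 290 + 260 + 240 + 210 + 200 + 200 + 200 + 200 + 200 + 170 + 110 + 90 = 2970 m.
Lower bound: ⌈2970/310⌉ = 10 paper rolls.
Also, 12 print jobs each exceed 155 m, and no two of those can share a roll, so at least 12 paper rolls are needed.
A packing using 12 paper rolls:
  roll 1: 300 = 300
  roll 2: 300 = 300
  roll 3: 290 = 290
  roll 4: 260 = 260
  roll 5: 240 = 240
  roll 6: 210 + 90 = 300
  roll 7: 200 + 110 = 310
  roll 8: 200 = 200
  roll 9: 200 = 200
  roll 10: 200 = 200
  roll 11: 200 = 200
  roll 12: 170 = 170
This matches the lower bound, so 12 is optimal.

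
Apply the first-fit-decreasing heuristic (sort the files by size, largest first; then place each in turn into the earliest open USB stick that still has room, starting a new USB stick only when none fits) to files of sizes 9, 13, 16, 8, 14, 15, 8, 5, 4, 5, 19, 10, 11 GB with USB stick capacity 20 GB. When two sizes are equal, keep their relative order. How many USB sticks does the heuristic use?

Sorted descending: 19, 16, 15, 14, 13, 11, 10, 9, 8, 8, 5, 5, 4.
  19 → USB stick 1 (new)  [load 19/20]
  16 → USB stick 2 (new)  [load 16/20]
  15 → USB stick 3 (new)  [load 15/20]
  14 → USB stick 4 (new)  [load 14/20]
  13 → USB stick 5 (new)  [load 13/20]
  11 → USB stick 6 (new)  [load 11/20]
  10 → USB stick 7 (new)  [load 10/20]
  9 → USB stick 6  [load 20/20]
  8 → USB stick 7  [load 18/20]
  8 → USB stick 8 (new)  [load 8/20]
  5 → USB stick 3  [load 20/20]
  5 → USB stick 4  [load 19/20]
  4 → USB stick 2  [load 20/20]
8 USB sticks opened.

8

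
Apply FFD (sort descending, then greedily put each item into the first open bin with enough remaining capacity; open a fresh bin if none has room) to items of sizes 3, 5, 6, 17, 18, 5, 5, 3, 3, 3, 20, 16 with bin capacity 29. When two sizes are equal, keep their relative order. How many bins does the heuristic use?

4

Sorted descending: 20, 18, 17, 16, 6, 5, 5, 5, 3, 3, 3, 3.
  20 → bin 1 (new)  [load 20/29]
  18 → bin 2 (new)  [load 18/29]
  17 → bin 3 (new)  [load 17/29]
  16 → bin 4 (new)  [load 16/29]
  6 → bin 1  [load 26/29]
  5 → bin 2  [load 23/29]
  5 → bin 2  [load 28/29]
  5 → bin 3  [load 22/29]
  3 → bin 1  [load 29/29]
  3 → bin 3  [load 25/29]
  3 → bin 3  [load 28/29]
  3 → bin 4  [load 19/29]
4 bins opened.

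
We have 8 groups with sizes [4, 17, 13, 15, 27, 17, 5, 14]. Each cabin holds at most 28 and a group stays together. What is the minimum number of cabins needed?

5

Total = 27 + 17 + 17 + 15 + 14 + 13 + 5 + 4 = 112.
Lower bound: ⌈112/28⌉ = 4 cabins.
A packing using 5 cabins:
  cabin 1: 27 = 27
  cabin 2: 17 + 5 + 4 = 26
  cabin 3: 17 = 17
  cabin 4: 15 + 13 = 28
  cabin 5: 14 = 14
No arrangement into 4 cabins stays within capacity, so 5 is optimal.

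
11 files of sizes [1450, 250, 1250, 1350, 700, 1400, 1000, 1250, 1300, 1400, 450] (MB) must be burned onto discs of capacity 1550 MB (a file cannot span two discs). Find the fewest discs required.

Total = 1450 + 1400 + 1400 + 1350 + 1300 + 1250 + 1250 + 1000 + 700 + 450 + 250 = 11800 MB.
Lower bound: ⌈11800/1550⌉ = 8 discs.
A packing using 9 discs:
  disc 1: 1450 = 1450
  disc 2: 1400 = 1400
  disc 3: 1400 = 1400
  disc 4: 1350 = 1350
  disc 5: 1300 + 250 = 1550
  disc 6: 1250 = 1250
  disc 7: 1250 = 1250
  disc 8: 1000 + 450 = 1450
  disc 9: 700 = 700
No arrangement into 8 discs stays within capacity, so 9 is optimal.

9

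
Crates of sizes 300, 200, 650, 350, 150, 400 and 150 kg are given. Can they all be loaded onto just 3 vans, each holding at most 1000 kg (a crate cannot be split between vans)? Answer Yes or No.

Yes

A valid assignment using 3 vans:
  van 1: 650 + 350 = 1000
  van 2: 400 + 300 + 200 = 900
  van 3: 150 + 150 = 300
Every load is within 1000 kg, so 3 vans suffice.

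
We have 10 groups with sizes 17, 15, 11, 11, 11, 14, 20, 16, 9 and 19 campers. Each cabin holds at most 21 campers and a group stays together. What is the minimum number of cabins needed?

Total = 20 + 19 + 17 + 16 + 15 + 14 + 11 + 11 + 11 + 9 = 143 campers.
Lower bound: ⌈143/21⌉ = 7 cabins.
Also, 9 groups each exceed 21/2 campers, and no two of those can share a cabin, so at least 9 cabins are needed.
A packing using 9 cabins:
  cabin 1: 20 = 20
  cabin 2: 19 = 19
  cabin 3: 17 = 17
  cabin 4: 16 = 16
  cabin 5: 15 = 15
  cabin 6: 14 = 14
  cabin 7: 11 + 9 = 20
  cabin 8: 11 = 11
  cabin 9: 11 = 11
This matches the lower bound, so 9 is optimal.

9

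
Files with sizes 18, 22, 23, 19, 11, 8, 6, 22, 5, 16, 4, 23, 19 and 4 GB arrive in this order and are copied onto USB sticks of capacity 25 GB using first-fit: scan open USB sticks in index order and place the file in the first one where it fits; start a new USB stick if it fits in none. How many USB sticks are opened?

  18 → USB stick 1 (new)  [load 18/25]
  22 → USB stick 2 (new)  [load 22/25]
  23 → USB stick 3 (new)  [load 23/25]
  19 → USB stick 4 (new)  [load 19/25]
  11 → USB stick 5 (new)  [load 11/25]
  8 → USB stick 5  [load 19/25]
  6 → USB stick 1  [load 24/25]
  22 → USB stick 6 (new)  [load 22/25]
  5 → USB stick 4  [load 24/25]
  16 → USB stick 7 (new)  [load 16/25]
  4 → USB stick 5  [load 23/25]
  23 → USB stick 8 (new)  [load 23/25]
  19 → USB stick 9 (new)  [load 19/25]
  4 → USB stick 7  [load 20/25]
9 USB sticks opened.

9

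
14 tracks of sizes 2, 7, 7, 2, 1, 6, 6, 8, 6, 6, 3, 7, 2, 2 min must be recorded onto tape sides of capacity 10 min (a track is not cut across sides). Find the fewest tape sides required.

Total = 8 + 7 + 7 + 7 + 6 + 6 + 6 + 6 + 3 + 2 + 2 + 2 + 2 + 1 = 65 min.
Lower bound: ⌈65/10⌉ = 7 tape sides.
Also, 8 tracks each exceed 5 min, and no two of those can share a side, so at least 8 tape sides are needed.
A packing using 8 tape sides:
  side 1: 8 + 2 = 10
  side 2: 7 + 3 = 10
  side 3: 7 + 2 + 1 = 10
  side 4: 7 + 2 = 9
  side 5: 6 + 2 = 8
  side 6: 6 = 6
  side 7: 6 = 6
  side 8: 6 = 6
This matches the lower bound, so 8 is optimal.

8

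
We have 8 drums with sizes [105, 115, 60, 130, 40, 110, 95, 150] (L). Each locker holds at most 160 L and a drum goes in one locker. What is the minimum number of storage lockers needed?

Total = 150 + 130 + 115 + 110 + 105 + 95 + 60 + 40 = 805 L.
Lower bound: ⌈805/160⌉ = 6 storage lockers.
A packing using 6 storage lockers:
  locker 1: 150 = 150
  locker 2: 130 = 130
  locker 3: 115 + 40 = 155
  locker 4: 110 = 110
  locker 5: 105 = 105
  locker 6: 95 + 60 = 155
This matches the lower bound, so 6 is optimal.

6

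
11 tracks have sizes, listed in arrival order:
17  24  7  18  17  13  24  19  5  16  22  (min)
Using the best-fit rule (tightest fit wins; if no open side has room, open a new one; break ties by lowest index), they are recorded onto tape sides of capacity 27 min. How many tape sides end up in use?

  17 → side 1 (new)  [load 17/27]
  24 → side 2 (new)  [load 24/27]
  7 → side 1  [load 24/27]
  18 → side 3 (new)  [load 18/27]
  17 → side 4 (new)  [load 17/27]
  13 → side 5 (new)  [load 13/27]
  24 → side 6 (new)  [load 24/27]
  19 → side 7 (new)  [load 19/27]
  5 → side 7  [load 24/27]
  16 → side 8 (new)  [load 16/27]
  22 → side 9 (new)  [load 22/27]
9 tape sides opened.

9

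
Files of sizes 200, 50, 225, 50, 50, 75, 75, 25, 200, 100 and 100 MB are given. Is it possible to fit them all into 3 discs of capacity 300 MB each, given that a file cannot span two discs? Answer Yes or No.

Total = 1150 MB; ⌈1150/300⌉ = 4.
At least 4 discs are required, but only 3 are allowed.

No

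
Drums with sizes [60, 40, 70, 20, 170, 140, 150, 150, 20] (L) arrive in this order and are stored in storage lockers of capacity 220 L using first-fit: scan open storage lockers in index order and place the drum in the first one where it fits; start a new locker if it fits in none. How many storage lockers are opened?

5

  60 → locker 1 (new)  [load 60/220]
  40 → locker 1  [load 100/220]
  70 → locker 1  [load 170/220]
  20 → locker 1  [load 190/220]
  170 → locker 2 (new)  [load 170/220]
  140 → locker 3 (new)  [load 140/220]
  150 → locker 4 (new)  [load 150/220]
  150 → locker 5 (new)  [load 150/220]
  20 → locker 1  [load 210/220]
5 storage lockers opened.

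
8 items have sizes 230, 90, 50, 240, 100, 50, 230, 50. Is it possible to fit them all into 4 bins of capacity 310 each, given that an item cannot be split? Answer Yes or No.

A valid assignment using 4 bins:
  bin 1: 240 + 50 = 290
  bin 2: 230 + 50 = 280
  bin 3: 230 + 50 = 280
  bin 4: 100 + 90 = 190
Every load is within 310, so 4 bins suffice.

Yes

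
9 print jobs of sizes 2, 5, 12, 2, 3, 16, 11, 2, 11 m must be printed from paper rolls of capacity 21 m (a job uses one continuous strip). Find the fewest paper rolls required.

Total = 16 + 12 + 11 + 11 + 5 + 3 + 2 + 2 + 2 = 64 m.
Lower bound: ⌈64/21⌉ = 4 paper rolls.
A packing using 4 paper rolls:
  roll 1: 16 + 5 = 21
  roll 2: 12 + 3 + 2 + 2 + 2 = 21
  roll 3: 11 = 11
  roll 4: 11 = 11
This matches the lower bound, so 4 is optimal.

4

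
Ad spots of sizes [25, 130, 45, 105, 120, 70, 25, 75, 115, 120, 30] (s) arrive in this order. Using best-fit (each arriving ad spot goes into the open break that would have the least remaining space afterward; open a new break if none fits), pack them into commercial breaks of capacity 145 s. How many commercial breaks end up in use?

7

  25 → break 1 (new)  [load 25/145]
  130 → break 2 (new)  [load 130/145]
  45 → break 1  [load 70/145]
  105 → break 3 (new)  [load 105/145]
  120 → break 4 (new)  [load 120/145]
  70 → break 1  [load 140/145]
  25 → break 4  [load 145/145]
  75 → break 5 (new)  [load 75/145]
  115 → break 6 (new)  [load 115/145]
  120 → break 7 (new)  [load 120/145]
  30 → break 6  [load 145/145]
7 commercial breaks opened.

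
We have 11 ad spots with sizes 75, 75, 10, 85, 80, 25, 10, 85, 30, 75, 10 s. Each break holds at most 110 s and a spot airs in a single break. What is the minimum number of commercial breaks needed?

6

Total = 85 + 85 + 80 + 75 + 75 + 75 + 30 + 25 + 10 + 10 + 10 = 560 s.
Lower bound: ⌈560/110⌉ = 6 commercial breaks.
A packing using 6 commercial breaks:
  break 1: 85 + 25 = 110
  break 2: 85 + 10 + 10 = 105
  break 3: 80 + 30 = 110
  break 4: 75 + 10 = 85
  break 5: 75 = 75
  break 6: 75 = 75
This matches the lower bound, so 6 is optimal.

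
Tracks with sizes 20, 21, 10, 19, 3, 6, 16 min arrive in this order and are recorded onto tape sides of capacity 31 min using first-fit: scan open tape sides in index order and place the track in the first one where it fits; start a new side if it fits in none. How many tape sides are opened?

  20 → side 1 (new)  [load 20/31]
  21 → side 2 (new)  [load 21/31]
  10 → side 1  [load 30/31]
  19 → side 3 (new)  [load 19/31]
  3 → side 2  [load 24/31]
  6 → side 2  [load 30/31]
  16 → side 4 (new)  [load 16/31]
4 tape sides opened.

4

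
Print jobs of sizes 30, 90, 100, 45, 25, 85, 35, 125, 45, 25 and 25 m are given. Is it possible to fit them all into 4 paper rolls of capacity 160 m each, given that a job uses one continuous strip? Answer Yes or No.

A valid assignment using 4 paper rolls:
  roll 1: 125 + 35 = 160
  roll 2: 100 + 30 + 25 = 155
  roll 3: 90 + 45 + 25 = 160
  roll 4: 85 + 45 + 25 = 155
Every load is within 160 m, so 4 paper rolls suffice.

Yes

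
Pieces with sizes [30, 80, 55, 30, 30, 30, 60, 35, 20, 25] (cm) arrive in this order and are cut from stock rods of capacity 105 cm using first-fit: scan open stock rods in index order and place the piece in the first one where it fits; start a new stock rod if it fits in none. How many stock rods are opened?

  30 → stock rod 1 (new)  [load 30/105]
  80 → stock rod 2 (new)  [load 80/105]
  55 → stock rod 1  [load 85/105]
  30 → stock rod 3 (new)  [load 30/105]
  30 → stock rod 3  [load 60/105]
  30 → stock rod 3  [load 90/105]
  60 → stock rod 4 (new)  [load 60/105]
  35 → stock rod 4  [load 95/105]
  20 → stock rod 1  [load 105/105]
  25 → stock rod 2  [load 105/105]
4 stock rods opened.

4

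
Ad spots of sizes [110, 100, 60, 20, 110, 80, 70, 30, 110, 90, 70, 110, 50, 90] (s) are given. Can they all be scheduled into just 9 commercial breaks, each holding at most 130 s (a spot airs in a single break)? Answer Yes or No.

Total = 1100 s; ⌈1100/130⌉ = 9.
10 ad spots each exceed half the capacity and cannot share a break, forcing at least 10 commercial breaks.
At least 10 commercial breaks are required, but only 9 are allowed.

No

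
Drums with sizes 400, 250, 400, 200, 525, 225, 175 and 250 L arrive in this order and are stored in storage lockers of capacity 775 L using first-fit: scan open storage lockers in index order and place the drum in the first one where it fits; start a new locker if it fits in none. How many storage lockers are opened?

  400 → locker 1 (new)  [load 400/775]
  250 → locker 1  [load 650/775]
  400 → locker 2 (new)  [load 400/775]
  200 → locker 2  [load 600/775]
  525 → locker 3 (new)  [load 525/775]
  225 → locker 3  [load 750/775]
  175 → locker 2  [load 775/775]
  250 → locker 4 (new)  [load 250/775]
4 storage lockers opened.

4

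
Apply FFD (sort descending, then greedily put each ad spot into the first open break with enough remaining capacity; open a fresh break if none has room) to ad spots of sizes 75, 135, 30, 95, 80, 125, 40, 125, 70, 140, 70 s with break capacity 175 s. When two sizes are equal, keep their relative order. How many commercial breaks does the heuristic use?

7

Sorted descending: 140, 135, 125, 125, 95, 80, 75, 70, 70, 40, 30.
  140 → break 1 (new)  [load 140/175]
  135 → break 2 (new)  [load 135/175]
  125 → break 3 (new)  [load 125/175]
  125 → break 4 (new)  [load 125/175]
  95 → break 5 (new)  [load 95/175]
  80 → break 5  [load 175/175]
  75 → break 6 (new)  [load 75/175]
  70 → break 6  [load 145/175]
  70 → break 7 (new)  [load 70/175]
  40 → break 2  [load 175/175]
  30 → break 1  [load 170/175]
7 commercial breaks opened.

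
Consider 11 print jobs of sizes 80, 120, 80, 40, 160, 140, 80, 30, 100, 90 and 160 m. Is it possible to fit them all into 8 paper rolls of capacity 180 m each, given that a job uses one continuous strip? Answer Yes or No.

Yes

A valid assignment using 7 paper rolls:
  roll 1: 160 = 160
  roll 2: 160 = 160
  roll 3: 140 + 40 = 180
  roll 4: 120 + 30 = 150
  roll 5: 100 + 80 = 180
  roll 6: 90 + 80 = 170
  roll 7: 80 = 80
That uses only 7 ≤ 8, so 8 paper rolls are enough.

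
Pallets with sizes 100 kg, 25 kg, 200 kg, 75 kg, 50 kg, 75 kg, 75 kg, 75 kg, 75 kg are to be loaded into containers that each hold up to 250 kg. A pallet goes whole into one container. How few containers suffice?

Total = 200 + 100 + 75 + 75 + 75 + 75 + 75 + 50 + 25 = 750 kg.
Lower bound: ⌈750/250⌉ = 3 containers.
A packing using 3 containers:
  container 1: 200 + 50 = 250
  container 2: 100 + 75 + 75 = 250
  container 3: 75 + 75 + 75 + 25 = 250
This matches the lower bound, so 3 is optimal.

3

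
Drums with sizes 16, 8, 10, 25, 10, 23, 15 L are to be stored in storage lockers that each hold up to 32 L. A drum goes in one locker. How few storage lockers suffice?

Total = 25 + 23 + 16 + 15 + 10 + 10 + 8 = 107 L.
Lower bound: ⌈107/32⌉ = 4 storage lockers.
A packing using 4 storage lockers:
  locker 1: 25 = 25
  locker 2: 23 + 8 = 31
  locker 3: 16 + 15 = 31
  locker 4: 10 + 10 = 20
This matches the lower bound, so 4 is optimal.

4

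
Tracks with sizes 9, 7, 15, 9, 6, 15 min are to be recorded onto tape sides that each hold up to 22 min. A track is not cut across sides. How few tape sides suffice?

3

Total = 15 + 15 + 9 + 9 + 7 + 6 = 61 min.
Lower bound: ⌈61/22⌉ = 3 tape sides.
A packing using 3 tape sides:
  side 1: 15 + 7 = 22
  side 2: 15 + 6 = 21
  side 3: 9 + 9 = 18
This matches the lower bound, so 3 is optimal.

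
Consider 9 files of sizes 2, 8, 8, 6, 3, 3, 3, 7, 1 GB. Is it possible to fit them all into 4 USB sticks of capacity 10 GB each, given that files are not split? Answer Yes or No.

Total = 41 GB; ⌈41/10⌉ = 5.
At least 5 USB sticks are required, but only 4 are allowed.

No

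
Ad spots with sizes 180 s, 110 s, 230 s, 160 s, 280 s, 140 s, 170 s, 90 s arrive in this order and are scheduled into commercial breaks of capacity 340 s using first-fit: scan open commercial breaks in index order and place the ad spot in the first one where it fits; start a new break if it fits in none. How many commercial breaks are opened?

5

  180 → break 1 (new)  [load 180/340]
  110 → break 1  [load 290/340]
  230 → break 2 (new)  [load 230/340]
  160 → break 3 (new)  [load 160/340]
  280 → break 4 (new)  [load 280/340]
  140 → break 3  [load 300/340]
  170 → break 5 (new)  [load 170/340]
  90 → break 2  [load 320/340]
5 commercial breaks opened.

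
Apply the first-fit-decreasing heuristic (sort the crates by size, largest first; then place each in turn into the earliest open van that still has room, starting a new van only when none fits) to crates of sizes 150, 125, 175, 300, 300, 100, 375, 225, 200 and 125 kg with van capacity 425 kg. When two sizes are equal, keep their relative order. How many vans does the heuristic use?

Sorted descending: 375, 300, 300, 225, 200, 175, 150, 125, 125, 100.
  375 → van 1 (new)  [load 375/425]
  300 → van 2 (new)  [load 300/425]
  300 → van 3 (new)  [load 300/425]
  225 → van 4 (new)  [load 225/425]
  200 → van 4  [load 425/425]
  175 → van 5 (new)  [load 175/425]
  150 → van 5  [load 325/425]
  125 → van 2  [load 425/425]
  125 → van 3  [load 425/425]
  100 → van 5  [load 425/425]
5 vans opened.

5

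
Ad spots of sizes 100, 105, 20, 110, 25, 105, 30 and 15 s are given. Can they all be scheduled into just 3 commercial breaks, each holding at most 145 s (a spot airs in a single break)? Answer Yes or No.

Total = 510 s; ⌈510/145⌉ = 4.
At least 4 commercial breaks are required, but only 3 are allowed.

No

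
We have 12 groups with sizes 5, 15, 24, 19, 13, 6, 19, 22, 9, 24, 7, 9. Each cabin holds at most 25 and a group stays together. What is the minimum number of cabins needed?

8

Total = 24 + 24 + 22 + 19 + 19 + 15 + 13 + 9 + 9 + 7 + 6 + 5 = 172.
Lower bound: ⌈172/25⌉ = 7 cabins.
A packing using 8 cabins:
  cabin 1: 24 = 24
  cabin 2: 24 = 24
  cabin 3: 22 = 22
  cabin 4: 19 + 6 = 25
  cabin 5: 19 + 5 = 24
  cabin 6: 15 + 9 = 24
  cabin 7: 13 + 9 = 22
  cabin 8: 7 = 7
No arrangement into 7 cabins stays within capacity, so 8 is optimal.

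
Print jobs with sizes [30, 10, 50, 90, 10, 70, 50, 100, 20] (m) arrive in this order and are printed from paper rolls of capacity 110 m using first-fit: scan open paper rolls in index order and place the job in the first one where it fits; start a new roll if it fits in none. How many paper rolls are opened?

5

  30 → roll 1 (new)  [load 30/110]
  10 → roll 1  [load 40/110]
  50 → roll 1  [load 90/110]
  90 → roll 2 (new)  [load 90/110]
  10 → roll 1  [load 100/110]
  70 → roll 3 (new)  [load 70/110]
  50 → roll 4 (new)  [load 50/110]
  100 → roll 5 (new)  [load 100/110]
  20 → roll 2  [load 110/110]
5 paper rolls opened.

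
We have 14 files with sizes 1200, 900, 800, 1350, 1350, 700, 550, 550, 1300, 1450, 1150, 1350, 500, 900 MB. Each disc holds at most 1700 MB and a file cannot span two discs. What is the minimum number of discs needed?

10

Total = 1450 + 1350 + 1350 + 1350 + 1300 + 1200 + 1150 + 900 + 900 + 800 + 700 + 550 + 550 + 500 = 14050 MB.
Lower bound: ⌈14050/1700⌉ = 9 discs.
A packing using 10 discs:
  disc 1: 1450 = 1450
  disc 2: 1350 = 1350
  disc 3: 1350 = 1350
  disc 4: 1350 = 1350
  disc 5: 1300 = 1300
  disc 6: 1200 + 500 = 1700
  disc 7: 1150 + 550 = 1700
  disc 8: 900 + 800 = 1700
  disc 9: 900 + 700 = 1600
  disc 10: 550 = 550
No arrangement into 9 discs stays within capacity, so 10 is optimal.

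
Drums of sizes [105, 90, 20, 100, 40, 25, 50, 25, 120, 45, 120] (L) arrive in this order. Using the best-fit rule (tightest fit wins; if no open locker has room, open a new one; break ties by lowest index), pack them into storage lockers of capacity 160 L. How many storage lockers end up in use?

  105 → locker 1 (new)  [load 105/160]
  90 → locker 2 (new)  [load 90/160]
  20 → locker 1  [load 125/160]
  100 → locker 3 (new)  [load 100/160]
  40 → locker 3  [load 140/160]
  25 → locker 1  [load 150/160]
  50 → locker 2  [load 140/160]
  25 → locker 4 (new)  [load 25/160]
  120 → locker 4  [load 145/160]
  45 → locker 5 (new)  [load 45/160]
  120 → locker 6 (new)  [load 120/160]
6 storage lockers opened.

6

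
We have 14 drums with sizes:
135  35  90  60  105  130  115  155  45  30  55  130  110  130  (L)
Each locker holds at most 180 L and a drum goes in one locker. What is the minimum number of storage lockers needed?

9

Total = 155 + 135 + 130 + 130 + 130 + 115 + 110 + 105 + 90 + 60 + 55 + 45 + 35 + 30 = 1325 L.
Lower bound: ⌈1325/180⌉ = 8 storage lockers.
A packing using 9 storage lockers:
  locker 1: 155 = 155
  locker 2: 135 + 45 = 180
  locker 3: 130 + 35 = 165
  locker 4: 130 + 30 = 160
  locker 5: 130 = 130
  locker 6: 115 + 60 = 175
  locker 7: 110 + 55 = 165
  locker 8: 105 = 105
  locker 9: 90 = 90
No arrangement into 8 storage lockers stays within capacity, so 9 is optimal.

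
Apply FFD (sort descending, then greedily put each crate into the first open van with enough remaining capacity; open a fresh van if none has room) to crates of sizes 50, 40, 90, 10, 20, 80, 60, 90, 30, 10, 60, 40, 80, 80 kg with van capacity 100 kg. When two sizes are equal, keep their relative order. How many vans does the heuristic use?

8

Sorted descending: 90, 90, 80, 80, 80, 60, 60, 50, 40, 40, 30, 20, 10, 10.
  90 → van 1 (new)  [load 90/100]
  90 → van 2 (new)  [load 90/100]
  80 → van 3 (new)  [load 80/100]
  80 → van 4 (new)  [load 80/100]
  80 → van 5 (new)  [load 80/100]
  60 → van 6 (new)  [load 60/100]
  60 → van 7 (new)  [load 60/100]
  50 → van 8 (new)  [load 50/100]
  40 → van 6  [load 100/100]
  40 → van 7  [load 100/100]
  30 → van 8  [load 80/100]
  20 → van 3  [load 100/100]
  10 → van 1  [load 100/100]
  10 → van 2  [load 100/100]
8 vans opened.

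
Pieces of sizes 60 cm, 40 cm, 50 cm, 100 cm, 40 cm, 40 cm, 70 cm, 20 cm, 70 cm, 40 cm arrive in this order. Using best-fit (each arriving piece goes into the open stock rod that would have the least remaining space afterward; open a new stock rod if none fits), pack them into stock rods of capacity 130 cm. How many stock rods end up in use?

5

  60 → stock rod 1 (new)  [load 60/130]
  40 → stock rod 1  [load 100/130]
  50 → stock rod 2 (new)  [load 50/130]
  100 → stock rod 3 (new)  [load 100/130]
  40 → stock rod 2  [load 90/130]
  40 → stock rod 2  [load 130/130]
  70 → stock rod 4 (new)  [load 70/130]
  20 → stock rod 1  [load 120/130]
  70 → stock rod 5 (new)  [load 70/130]
  40 → stock rod 4  [load 110/130]
5 stock rods opened.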